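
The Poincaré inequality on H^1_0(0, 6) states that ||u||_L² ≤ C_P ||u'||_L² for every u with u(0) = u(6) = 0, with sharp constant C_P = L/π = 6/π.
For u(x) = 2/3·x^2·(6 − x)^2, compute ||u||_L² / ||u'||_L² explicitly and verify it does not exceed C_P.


||u||_L² / ||u'||_L² = sqrt(3) < C_P = 6/π.

u(x) = 2/3·x^2·(6 − x)^2, so u'(x) = 8*x*(x - 6)*(x - 3)/3.
u(x) = 2/3·x^2·(6 − x)^2 vanishes at x = 0 and x = 6, so u ∈ H^1_0(0, 6). Differentiate via the product rule and integrate the resulting polynomials term by term.
  ∫_0^6 u² dx = ∫_0^6 (4*x^8/9 - 32*x^7/3 + 96*x^6 - 384*x^5 + 576*x^4) dx. Term by term:
    ∫_0^6 4*x^8/9 dx = 497664;  ∫_0^6 -32*x^7/3 dx = -2239488;  ∫_0^6 96*x^6 dx = 26873856/7;
    ∫_0^6 -384*x^5 dx = -2985984;  ∫_0^6 576*x^4 dx = 4478976/5.
  Sum: 497664 − 2239488 + 26873856/7 − 2985984 + 4478976/5 = 248832/35.
  ∫_0^6 (u')² dx = ∫_0^6 (64*x^6/9 - 128*x^5 + 832*x^4 - 2304*x^3 + 2304*x^2) dx. Term by term:
    ∫_0^6 64*x^6/9 dx = 1990656/7;  ∫_0^6 -128*x^5 dx = -995328;  ∫_0^6 832*x^4 dx = 6469632/5;
    ∫_0^6 -2304*x^3 dx = -746496;  ∫_0^6 2304*x^2 dx = 165888.
  Sum: 1990656/7 − 995328 + 6469632/5 − 746496 + 165888 = 82944/35.
∫_0^6 u² dx = 248832/35, so ||u||_L² = 288*sqrt(105)/35.
∫_0^6 (u')² dx = 82944/35, so ||u'||_L² = 288*sqrt(35)/35.
Ratio ||u||_L² / ||u'||_L² = sqrt(3).
Sharp Poincaré constant on H^1_0(0, 6) is C_P = L/π = 6/π, achieved by sin(π/6·x).
A polynomial bump cannot attain the sharp Poincaré constant (only the first sine eigenfunction does), so the ratio is strictly less than C_P, consistent with ||u||_L² ≤ C_P ||u'||_L².


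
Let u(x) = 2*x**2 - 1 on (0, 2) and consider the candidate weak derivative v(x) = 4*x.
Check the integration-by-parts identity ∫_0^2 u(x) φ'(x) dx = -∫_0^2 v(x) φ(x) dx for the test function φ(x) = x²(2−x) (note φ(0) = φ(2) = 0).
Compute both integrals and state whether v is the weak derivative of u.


LHS = -32/5, RHS = -32/5. Yes, v = u' weakly.

u(x) = 2*x**2 - 1, classical derivative u'(x) = 4*x.
φ(x) = x²(2−x), so φ'(x) = x*(4 - 3*x).
Note φ(0) = φ(2) = 0, so the boundary term u·φ vanishes.
LHS = ∫_0^2 u(x) φ'(x) dx = ∫_0^2 (-6*x^4 + 8*x^3 + 3*x^2 - 4*x) dx. Term by term:
  ∫_0^2 -6*x^4 dx = -192/5;  ∫_0^2 8*x^3 dx = 32;  ∫_0^2 3*x^2 dx = 8;
  ∫_0^2 -4*x dx = -8.
Sum: -192/5 + 32 + 8 − 8 = -32/5.
So LHS = -32/5.
∫_0^2 v(x) φ(x) dx = ∫_0^2 (-4*x^4 + 8*x^3) dx. Term by term:
  ∫_0^2 -4*x^4 dx = -128/5;  ∫_0^2 8*x^3 dx = 32.
Sum: -128/5 + 32 = 32/5.
So RHS = -∫_0^2 v(x) φ(x) dx = -32/5.
LHS = RHS, so the identity holds for this test φ.
Moreover u is smooth here and v(x) = u'(x) = 4*x pointwise, so the identity holds for every test function. Hence v is the weak derivative of u.


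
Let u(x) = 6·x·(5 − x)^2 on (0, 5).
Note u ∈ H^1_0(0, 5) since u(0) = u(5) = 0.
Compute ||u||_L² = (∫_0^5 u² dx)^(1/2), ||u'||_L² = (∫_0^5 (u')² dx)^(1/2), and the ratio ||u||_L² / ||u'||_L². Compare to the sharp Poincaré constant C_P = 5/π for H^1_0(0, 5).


||u||_L² / ||u'||_L² = 5*sqrt(14)/14 < C_P = 5/π.

u(x) = 6·x·(5 − x)^2, so u'(x) = 6*(x - 5)*(3*x - 5).
u(x) = 6·x·(5 − x)^2 vanishes at x = 0 and x = 5, so u ∈ H^1_0(0, 5). Differentiate via the product rule and integrate the resulting polynomials term by term.
  ∫_0^5 u² dx = ∫_0^5 (36*x^6 - 720*x^5 + 5400*x^4 - 18000*x^3 + 22500*x^2) dx. Term by term:
    ∫_0^5 36*x^6 dx = 2812500/7;  ∫_0^5 -720*x^5 dx = -1875000;  ∫_0^5 5400*x^4 dx = 3375000;
    ∫_0^5 -18000*x^3 dx = -2812500;  ∫_0^5 22500*x^2 dx = 937500.
  Sum: 2812500/7 − 1875000 + 3375000 − 2812500 + 937500 = 187500/7.
  ∫_0^5 (u')² dx = ∫_0^5 (324*x^4 - 4320*x^3 + 19800*x^2 - 36000*x + 22500) dx. Term by term:
    ∫_0^5 324*x^4 dx = 202500;  ∫_0^5 -4320*x^3 dx = -675000;  ∫_0^5 19800*x^2 dx = 825000;
    ∫_0^5 -36000*x dx = -450000;  ∫_0^5 22500 dx = 112500.
  Sum: 202500 − 675000 + 825000 − 450000 + 112500 = 15000.
∫_0^5 u² dx = 187500/7, so ||u||_L² = 250*sqrt(21)/7.
∫_0^5 (u')² dx = 15000, so ||u'||_L² = 50*sqrt(6).
Ratio ||u||_L² / ||u'||_L² = 5*sqrt(14)/14.
Sharp Poincaré constant on H^1_0(0, 5) is C_P = L/π = 5/π, achieved by sin(π/5·x).
A polynomial bump cannot attain the sharp Poincaré constant (only the first sine eigenfunction does), so the ratio is strictly less than C_P, consistent with ||u||_L² ≤ C_P ||u'||_L².


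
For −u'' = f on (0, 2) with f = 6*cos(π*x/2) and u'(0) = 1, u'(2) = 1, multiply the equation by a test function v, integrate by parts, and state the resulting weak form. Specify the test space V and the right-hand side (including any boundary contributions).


V = H^1(0, 2) (v unrestricted at boundary; u is determined up to an additive constant); weak form: ∫_0^2 u'v' dx = ∫_0^2 (6*cos(π*x/2)) v dx + v(2) − v(0) for all v ∈ V.

Multiply both sides by a test function v and integrate from 0 to 2:
  ∫_0^2 −u''(x) v(x) dx = ∫_0^2 f(x) v(x) dx.
Integrate the LHS by parts once:
  ∫_0^2 −u'' v dx = −[u'(x) v(x)]_0^2 + ∫_0^2 u'(x) v'(x) dx.
Thus ∫_0^2 u'(x) v'(x) dx = ∫_0^2 f(x) v(x) dx + [u'(x) v(x)]_0^2.
Choose V so that boundary terms are either known or forced to vanish.
u has inhomogeneous Neumann u'(0) = 1, u'(2) = 1. [u' v]_0^2 = (1)·v(2) − (1)·v(0) = v(2) − v(0). Take V = H^1(0, 2); boundary term becomes part of RHS.
Weak formulation: find u (satisfying any essential BC) such that ∫_0^2 u'(x) v'(x) dx = ∫_0^2 f v dx + v(2) − v(0) for all v ∈ V (Neumann data are natural BCs: they enter the RHS as boundary terms).
Substituting f(x) = 6*cos(π*x/2), the right-hand side is ∫_0^2 (6*cos(π*x/2)) v dx + v(2) − v(0).
Compatibility check (pure Neumann): taking v ≡ 1 ∈ V gives 0 = ∫_0^2 f dx + (1) − (1), i.e. ∫_0^2 f dx must equal u'(0) − u'(2) = 0. Indeed ∫_0^2 (6*cos(π*x/2)) dx = 0, so the data are compatible. The solution is then unique only up to an additive constant (fix it e.g. by requiring ∫_0^2 u dx = 0).


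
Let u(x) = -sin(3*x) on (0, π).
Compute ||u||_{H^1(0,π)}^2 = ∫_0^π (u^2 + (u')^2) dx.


||u||_{H^1(0,π)}^2 = 5*π

u'(x) = -3*cos(3*x).
Expand u² and (u')² and integrate term by term on (0, π), using: for integers n ≥ 1, ∫_0^π sin²(nx) dx = ∫_0^π cos²(nx) dx = π/2; for n ≠ n', ∫_0^π sin(nx)sin(n'x) dx = ∫_0^π cos(nx)cos(n'x) dx = 0; and by product-to-sum, ∫_0^π sin(nx)cos(n'x) dx = ½∫_0^π [sin((n+n')x) + sin((n−n')x)] dx, which is 0 when n+n' is even and 2n/(n²−n'²) when n+n' is odd (it need not vanish on (0, π)).
  u² squared terms: (-1)²·∫sin(3x)² dx = 1·π/2 = π/2.
  So ∫_0^π u² dx = π/2.
  (u')² squared terms: (-3)²·∫cos(3x)² dx = 9·π/2 = 9*π/2.
  So ∫_0^π (u')² dx = 9*π/2.
||u||_{H^1}^2 = (π/2) + (9*π/2) = 5*π.


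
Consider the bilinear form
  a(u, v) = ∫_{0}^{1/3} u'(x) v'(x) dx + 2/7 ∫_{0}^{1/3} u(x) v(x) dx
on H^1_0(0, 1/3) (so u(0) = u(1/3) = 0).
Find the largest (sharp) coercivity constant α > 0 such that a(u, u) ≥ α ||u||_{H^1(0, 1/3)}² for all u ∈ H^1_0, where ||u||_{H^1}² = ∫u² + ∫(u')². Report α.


α = (2 + 63*π^2)/(7*(1 + 9*π^2))

Coercivity of a(·,·) on H^1_0(0, 1/3) means a(u, u) ≥ α ||u||_{H^1}² for every u ∈ H^1_0.
The interval has length L = 1/3, and Poincaré/coercivity depend only on L. Here a(u, u) = ∫(u')² + (2/7)·∫u².
Here 0 < c = 2/7 < 1. The condition a(u,u) ≥ α||u||_{H^1}² reads (1−α)∫(u')² ≥ (α−c)∫u². Any admissible α is ≤ 1 (rapidly oscillating u have ∫u²/∫(u')² → 0), and α = 1 would force 0 ≥ (1−c)∫u², impossible since c < 1; so 1−α > 0. By the sharp Poincaré inequality on H^1_0 of an interval of length L, ∫(u')² ≥ (π/L)²∫u² with equality for the first sine mode sin(π(x−x₀)/L) (x₀ the left endpoint), so the inequality holds for all u iff (1−α)(π/L)² ≥ α − c, i.e. α ≤ ((π/L)² + c)/((π/L)² + 1) = (1 + c(L/π)²)/(1 + (L/π)²). With (π/L)² = 9*π^2 and c = 2/7, the largest admissible constant is α = ((π/L)² + c)/((π/L)² + 1).
Simplifying, α = (2 + 63*π^2)/(7*(1 + 9*π^2)).


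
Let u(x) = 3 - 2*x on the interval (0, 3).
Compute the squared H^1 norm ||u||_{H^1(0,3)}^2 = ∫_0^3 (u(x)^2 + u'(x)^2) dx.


||u||_{H^1}^2 = 21

The H^1 norm (squared) on an interval (0, L) is
  ||u||_{H^1}^2 = ∫_0^L u(x)^2 dx + ∫_0^L u'(x)^2 dx.
Compute u'(x) = -2.
Then u(x)^2 = 4*x**2 - 12*x + 9 and u'(x)^2 = 4.
Integrate each monomial from 0 to 3 using ∫_0^3 c·x^n dx = c·3^(n+1)/(n+1):
  ∫_0^3 u(x)^2 dx = ∫_0^3 (4*x^2 - 12*x + 9) dx. Term by term:
    ∫_0^3 4*x^2 dx = 36;  ∫_0^3 -12*x dx = -54;  ∫_0^3 9 dx = 27.
  Sum: 36 − 54 + 27 = 9.
  ∫_0^3 u'(x)^2 dx = ∫_0^3 (4) dx. Term by term:
    ∫_0^3 4 dx = 12.
Adding: ||u||_{H^1}^2 = 9 + 12 = 21.


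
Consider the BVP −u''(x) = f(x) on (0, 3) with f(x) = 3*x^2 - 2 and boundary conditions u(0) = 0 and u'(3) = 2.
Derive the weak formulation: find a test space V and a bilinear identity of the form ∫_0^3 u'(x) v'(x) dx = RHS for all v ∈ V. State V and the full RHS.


V = {v ∈ H^1(0, 3) : v(0) = 0} (test functions vanish at x = 0 where u is specified); weak form: ∫_0^3 u'v' dx = ∫_0^3 (3*x^2 - 2) v dx + 2·v(3) for all v ∈ V.

Multiply both sides by a test function v and integrate from 0 to 3:
  ∫_0^3 −u''(x) v(x) dx = ∫_0^3 f(x) v(x) dx.
Integrate the LHS by parts once:
  ∫_0^3 −u'' v dx = −[u'(x) v(x)]_0^3 + ∫_0^3 u'(x) v'(x) dx.
Thus ∫_0^3 u'(x) v'(x) dx = ∫_0^3 f(x) v(x) dx + [u'(x) v(x)]_0^3.
Choose V so that boundary terms are either known or forced to vanish.
Mixed BC: u(0) = 0 (Dirichlet) and u'(3) = 2 (Neumann). Define V = {v ∈ H^1(0, 3) : v(0) = 0}. Then [u' v]_0^3 = u'(3)·v(3) − u'(0)·0 = 2·v(3).
Weak formulation: find u (satisfying any essential BC) such that ∫_0^3 u'(x) v'(x) dx = ∫_0^3 f v dx + 2·v(3) for all v ∈ V (Dirichlet at 0 absorbed into V; Neumann datum at x = 3 contributes the boundary term).
Substituting f(x) = 3*x^2 - 2, the right-hand side is ∫_0^3 (3*x^2 - 2) v dx + 2·v(3).


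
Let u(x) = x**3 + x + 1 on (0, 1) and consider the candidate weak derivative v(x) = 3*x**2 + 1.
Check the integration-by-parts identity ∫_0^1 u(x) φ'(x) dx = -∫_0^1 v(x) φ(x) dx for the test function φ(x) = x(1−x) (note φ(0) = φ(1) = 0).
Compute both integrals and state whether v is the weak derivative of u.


LHS = -19/60, RHS = -19/60. Yes, v = u' weakly.

u(x) = x**3 + x + 1, classical derivative u'(x) = 3*x**2 + 1.
φ(x) = x(1−x), so φ'(x) = 1 - 2*x.
Note φ(0) = φ(1) = 0, so the boundary term u·φ vanishes.
LHS = ∫_0^1 u(x) φ'(x) dx = ∫_0^1 (-2*x^4 + x^3 - 2*x^2 - x + 1) dx. Term by term:
  ∫_0^1 -2*x^4 dx = -2/5;  ∫_0^1 x^3 dx = 1/4;  ∫_0^1 -2*x^2 dx = -2/3;
  ∫_0^1 -x dx = -1/2;  ∫_0^1 1 dx = 1.
Sum: -2/5 + 1/4 − 2/3 − 1/2 + 1 = -19/60.
So LHS = -19/60.
∫_0^1 v(x) φ(x) dx = ∫_0^1 (-3*x^4 + 3*x^3 - x^2 + x) dx. Term by term:
  ∫_0^1 -3*x^4 dx = -3/5;  ∫_0^1 3*x^3 dx = 3/4;  ∫_0^1 -x^2 dx = -1/3;
  ∫_0^1 x dx = 1/2.
Sum: -3/5 + 3/4 − 1/3 + 1/2 = 19/60.
So RHS = -∫_0^1 v(x) φ(x) dx = -19/60.
LHS = RHS, so the identity holds for this test φ.
Moreover u is smooth here and v(x) = u'(x) = 3*x**2 + 1 pointwise, so the identity holds for every test function. Hence v is the weak derivative of u.


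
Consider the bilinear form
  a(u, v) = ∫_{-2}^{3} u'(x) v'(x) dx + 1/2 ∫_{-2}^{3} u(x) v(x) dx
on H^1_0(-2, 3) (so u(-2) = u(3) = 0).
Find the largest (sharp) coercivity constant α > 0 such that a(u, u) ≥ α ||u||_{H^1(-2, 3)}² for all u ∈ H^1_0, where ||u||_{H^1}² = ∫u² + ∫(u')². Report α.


α = (π^2 + 25/2)/(π^2 + 25)

Coercivity of a(·,·) on H^1_0(-2, 3) means a(u, u) ≥ α ||u||_{H^1}² for every u ∈ H^1_0.
The interval has length L = 5, and Poincaré/coercivity depend only on L. Here a(u, u) = ∫(u')² + (1/2)·∫u².
Here 0 < c = 1/2 < 1. The condition a(u,u) ≥ α||u||_{H^1}² reads (1−α)∫(u')² ≥ (α−c)∫u². Any admissible α is ≤ 1 (rapidly oscillating u have ∫u²/∫(u')² → 0), and α = 1 would force 0 ≥ (1−c)∫u², impossible since c < 1; so 1−α > 0. By the sharp Poincaré inequality on H^1_0 of an interval of length L, ∫(u')² ≥ (π/L)²∫u² with equality for the first sine mode sin(π(x−x₀)/L) (x₀ the left endpoint), so the inequality holds for all u iff (1−α)(π/L)² ≥ α − c, i.e. α ≤ ((π/L)² + c)/((π/L)² + 1) = (1 + c(L/π)²)/(1 + (L/π)²). With (π/L)² = π^2/25 and c = 1/2, the largest admissible constant is α = ((π/L)² + c)/((π/L)² + 1).
Simplifying, α = (π^2 + 25/2)/(π^2 + 25).


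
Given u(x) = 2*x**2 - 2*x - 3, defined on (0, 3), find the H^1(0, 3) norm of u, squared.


||u||_{H^1}^2 = 627/5

The H^1 norm (squared) on an interval (0, L) is
  ||u||_{H^1}^2 = ∫_0^L u(x)^2 dx + ∫_0^L u'(x)^2 dx.
Compute u'(x) = 4*x - 2.
Then u(x)^2 = 4*x**4 - 8*x**3 - 8*x**2 + 12*x + 9 and u'(x)^2 = 16*x**2 - 16*x + 4.
Integrate each monomial from 0 to 3 using ∫_0^3 c·x^n dx = c·3^(n+1)/(n+1):
  ∫_0^3 u(x)^2 dx = ∫_0^3 (4*x^4 - 8*x^3 - 8*x^2 + 12*x + 9) dx. Term by term:
    ∫_0^3 4*x^4 dx = 972/5;  ∫_0^3 -8*x^3 dx = -162;  ∫_0^3 -8*x^2 dx = -72;
    ∫_0^3 12*x dx = 54;  ∫_0^3 9 dx = 27.
  Sum: 972/5 − 162 − 72 + 54 + 27 = 207/5.
  ∫_0^3 u'(x)^2 dx = ∫_0^3 (16*x^2 - 16*x + 4) dx. Term by term:
    ∫_0^3 16*x^2 dx = 144;  ∫_0^3 -16*x dx = -72;  ∫_0^3 4 dx = 12.
  Sum: 144 − 72 + 12 = 84.
Adding: ||u||_{H^1}^2 = 207/5 + 84 = 627/5.


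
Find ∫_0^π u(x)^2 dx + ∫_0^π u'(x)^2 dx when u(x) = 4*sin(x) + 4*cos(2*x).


||u||_{H^1(0,π)}^2 = -320/3 + 56*π

u'(x) = -8*sin(2*x) + 4*cos(x).
Expand u² and (u')² and integrate term by term on (0, π), using: for integers n ≥ 1, ∫_0^π sin²(nx) dx = ∫_0^π cos²(nx) dx = π/2; for n ≠ n', ∫_0^π sin(nx)sin(n'x) dx = ∫_0^π cos(nx)cos(n'x) dx = 0; and by product-to-sum, ∫_0^π sin(nx)cos(n'x) dx = ½∫_0^π [sin((n+n')x) + sin((n−n')x)] dx, which is 0 when n+n' is even and 2n/(n²−n'²) when n+n' is odd (it need not vanish on (0, π)).
  u² squared terms: (4)²·∫cos(2x)² dx = 16·π/2 = 8*π;  (4)²·∫sin(x)² dx = 16·π/2 = 8*π.
  u² cross terms: 2·(4)·(4)·∫cos(2x)·sin(x) dx = 32·(-2/3) = -64/3.
  So ∫_0^π u² dx = 8*π + 8*π − 64/3 = -64/3 + 16*π.
  (u')² squared terms: (-8)²·∫sin(2x)² dx = 64·π/2 = 32*π;  (4)²·∫cos(x)² dx = 16·π/2 = 8*π.
  (u')² cross terms: 2·(-8)·(4)·∫sin(2x)·cos(x) dx = -64·(4/3) = -256/3.
  So ∫_0^π (u')² dx = 32*π + 8*π − 256/3 = -256/3 + 40*π.
||u||_{H^1}^2 = (-64/3 + 16*π) + (-256/3 + 40*π) = -320/3 + 56*π.


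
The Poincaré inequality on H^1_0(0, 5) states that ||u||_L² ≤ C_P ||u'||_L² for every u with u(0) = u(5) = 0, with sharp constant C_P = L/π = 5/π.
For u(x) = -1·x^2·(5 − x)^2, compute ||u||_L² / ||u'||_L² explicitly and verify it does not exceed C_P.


||u||_L² / ||u'||_L² = 5*sqrt(3)/6 < C_P = 5/π.

u(x) = -1·x^2·(5 − x)^2, so u'(x) = 2*x*(x*(5 - x) - (x - 5)^2).
u(x) = -1·x^2·(5 − x)^2 vanishes at x = 0 and x = 5, so u ∈ H^1_0(0, 5). Differentiate via the product rule and integrate the resulting polynomials term by term.
  ∫_0^5 u² dx = ∫_0^5 (x^8 - 20*x^7 + 150*x^6 - 500*x^5 + 625*x^4) dx. Term by term:
    ∫_0^5 x^8 dx = 1953125/9;  ∫_0^5 -20*x^7 dx = -1953125/2;  ∫_0^5 150*x^6 dx = 11718750/7;
    ∫_0^5 -500*x^5 dx = -3906250/3;  ∫_0^5 625*x^4 dx = 390625.
  Sum: 1953125/9 − 1953125/2 + 11718750/7 − 3906250/3 + 390625 = 390625/126.
  ∫_0^5 (u')² dx = ∫_0^5 (16*x^6 - 240*x^5 + 1300*x^4 - 3000*x^3 + 2500*x^2) dx. Term by term:
    ∫_0^5 16*x^6 dx = 1250000/7;  ∫_0^5 -240*x^5 dx = -625000;  ∫_0^5 1300*x^4 dx = 812500;
    ∫_0^5 -3000*x^3 dx = -468750;  ∫_0^5 2500*x^2 dx = 312500/3.
  Sum: 1250000/7 − 625000 + 812500 − 468750 + 312500/3 = 31250/21.
∫_0^5 u² dx = 390625/126, so ||u||_L² = 625*sqrt(14)/42.
∫_0^5 (u')² dx = 31250/21, so ||u'||_L² = 125*sqrt(42)/21.
Ratio ||u||_L² / ||u'||_L² = 5*sqrt(3)/6.
Sharp Poincaré constant on H^1_0(0, 5) is C_P = L/π = 5/π, achieved by sin(π/5·x).
A polynomial bump cannot attain the sharp Poincaré constant (only the first sine eigenfunction does), so the ratio is strictly less than C_P, consistent with ||u||_L² ≤ C_P ||u'||_L².


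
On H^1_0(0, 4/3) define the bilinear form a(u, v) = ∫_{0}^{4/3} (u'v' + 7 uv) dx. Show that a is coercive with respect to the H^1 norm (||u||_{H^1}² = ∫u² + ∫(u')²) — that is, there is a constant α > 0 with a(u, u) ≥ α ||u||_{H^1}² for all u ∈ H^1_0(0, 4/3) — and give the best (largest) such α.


α = 1

Coercivity of a(·,·) on H^1_0(0, 4/3) means a(u, u) ≥ α ||u||_{H^1}² for every u ∈ H^1_0.
The interval has length L = 4/3, and Poincaré/coercivity depend only on L. Here a(u, u) = ∫(u')² + (7)·∫u².
Here c = 7 ≥ 1, so a(u,u) = ∫(u')² + c∫u² ≥ ∫(u')² + ∫u² = ||u||_{H^1}², i.e. α = 1 works. No larger α is possible: a(u,u) ≥ α||u||_{H^1}² means (1−α)∫(u')² ≥ (α−c)∫u², and for the modes u_n = sin(nπ(x−x₀)/L) (x₀ the left endpoint) one has ∫u_n²/∫(u_n')² = (L/(nπ))² → 0, so a(u_n,u_n)/||u_n||_{H^1}² → 1. Hence the optimal constant is α = 1.
Therefore α = 1.


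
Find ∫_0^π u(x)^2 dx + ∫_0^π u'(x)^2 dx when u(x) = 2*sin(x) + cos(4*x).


||u||_{H^1(0,π)}^2 = -136/15 + 25*π/2

u'(x) = -4*sin(4*x) + 2*cos(x).
Expand u² and (u')² and integrate term by term on (0, π), using: for integers n ≥ 1, ∫_0^π sin²(nx) dx = ∫_0^π cos²(nx) dx = π/2; for n ≠ n', ∫_0^π sin(nx)sin(n'x) dx = ∫_0^π cos(nx)cos(n'x) dx = 0; and by product-to-sum, ∫_0^π sin(nx)cos(n'x) dx = ½∫_0^π [sin((n+n')x) + sin((n−n')x)] dx, which is 0 when n+n' is even and 2n/(n²−n'²) when n+n' is odd (it need not vanish on (0, π)).
  u² squared terms: (2)²·∫sin(x)² dx = 4·π/2 = 2*π;  (1)²·∫cos(4x)² dx = 1·π/2 = π/2.
  u² cross terms: 2·(2)·(1)·∫sin(x)·cos(4x) dx = 4·(-2/15) = -8/15.
  So ∫_0^π u² dx = 2*π + π/2 − 8/15 = -8/15 + 5*π/2.
  (u')² squared terms: (-4)²·∫sin(4x)² dx = 16·π/2 = 8*π;  (2)²·∫cos(x)² dx = 4·π/2 = 2*π.
  (u')² cross terms: 2·(-4)·(2)·∫sin(4x)·cos(x) dx = -16·(8/15) = -128/15.
  So ∫_0^π (u')² dx = 8*π + 2*π − 128/15 = -128/15 + 10*π.
||u||_{H^1}^2 = (-8/15 + 5*π/2) + (-128/15 + 10*π) = -136/15 + 25*π/2.


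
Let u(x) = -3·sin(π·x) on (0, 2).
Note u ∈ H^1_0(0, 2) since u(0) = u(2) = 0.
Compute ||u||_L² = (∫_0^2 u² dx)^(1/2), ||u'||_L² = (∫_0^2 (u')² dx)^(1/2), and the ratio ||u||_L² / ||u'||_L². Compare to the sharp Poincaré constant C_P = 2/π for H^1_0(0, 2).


||u||_L² / ||u'||_L² = 1/π < C_P = 2/π.

u(x) = -3·sin(π·x), so u'(x) = -3*π*cos(π*x).
Writing u(x) = A·sin(kπx/L) with A = -3 and k = 2, use ∫_0^L sin²(kπx/L) dx = L/2 and ∫_0^L cos²(kπx/L) dx = L/2.
u² = 9·sin²(π·x) and (u')² = 9*π^2·cos²(π·x), and each of sin², cos² integrates to L/2 = 1 over (0, 2).
∫_0^2 u² dx = 9, so ||u||_L² = 3.
∫_0^2 (u')² dx = 9*π^2, so ||u'||_L² = 3*π.
Ratio ||u||_L² / ||u'||_L² = 1/π.
Sharp Poincaré constant on H^1_0(0, 2) is C_P = L/π = 2/π, achieved by sin(π/2·x).
This is the k = 2 harmonic; the ratio L/(kπ) is strictly less than C_P = L/π, consistent with the sharp inequality ||u||_L² ≤ C_P ||u'||_L².


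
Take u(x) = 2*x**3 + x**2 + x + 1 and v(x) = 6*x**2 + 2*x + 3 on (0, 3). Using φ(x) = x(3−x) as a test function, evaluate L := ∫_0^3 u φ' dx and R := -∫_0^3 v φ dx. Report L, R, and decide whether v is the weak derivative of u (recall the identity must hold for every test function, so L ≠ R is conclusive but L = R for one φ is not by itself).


LHS = -909/10, RHS = -999/10. No, v is not the weak derivative of u.

u(x) = 2*x**3 + x**2 + x + 1, classical derivative u'(x) = 6*x**2 + 2*x + 1.
φ(x) = x(3−x), so φ'(x) = 3 - 2*x.
Note φ(0) = φ(3) = 0, so the boundary term u·φ vanishes.
LHS = ∫_0^3 u(x) φ'(x) dx = ∫_0^3 (-4*x^4 + 4*x^3 + x^2 + x + 3) dx. Term by term:
  ∫_0^3 -4*x^4 dx = -972/5;  ∫_0^3 4*x^3 dx = 81;  ∫_0^3 x^2 dx = 9;
  ∫_0^3 x dx = 9/2;  ∫_0^3 3 dx = 9.
Sum: -972/5 + 81 + 9 + 9/2 + 9 = -909/10.
So LHS = -909/10.
∫_0^3 v(x) φ(x) dx = ∫_0^3 (-6*x^4 + 16*x^3 + 3*x^2 + 9*x) dx. Term by term:
  ∫_0^3 -6*x^4 dx = -1458/5;  ∫_0^3 16*x^3 dx = 324;  ∫_0^3 3*x^2 dx = 27;
  ∫_0^3 9*x dx = 81/2.
Sum: -1458/5 + 324 + 27 + 81/2 = 999/10.
So RHS = -∫_0^3 v(x) φ(x) dx = -999/10.
LHS − RHS = 9 ≠ 0, so the identity fails.
(For a valid weak derivative the identity must hold for EVERY test function, in particular this one. The failure shows v is NOT the weak derivative of u.)
Correct weak derivative would be u'(x) = 6*x**2 + 2*x + 1.


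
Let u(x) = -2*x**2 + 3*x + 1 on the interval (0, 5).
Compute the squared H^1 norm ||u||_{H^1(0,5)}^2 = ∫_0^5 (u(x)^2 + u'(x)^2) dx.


||u||_{H^1}^2 = 1325

The H^1 norm (squared) on an interval (0, L) is
  ||u||_{H^1}^2 = ∫_0^L u(x)^2 dx + ∫_0^L u'(x)^2 dx.
Compute u'(x) = 3 - 4*x.
Then u(x)^2 = 4*x**4 - 12*x**3 + 5*x**2 + 6*x + 1 and u'(x)^2 = 16*x**2 - 24*x + 9.
Integrate each monomial from 0 to 5 using ∫_0^5 c·x^n dx = c·5^(n+1)/(n+1):
  ∫_0^5 u(x)^2 dx = ∫_0^5 (4*x^4 - 12*x^3 + 5*x^2 + 6*x + 1) dx. Term by term:
    ∫_0^5 4*x^4 dx = 2500;  ∫_0^5 -12*x^3 dx = -1875;  ∫_0^5 5*x^2 dx = 625/3;
    ∫_0^5 6*x dx = 75;  ∫_0^5 1 dx = 5.
  Sum: 2500 − 1875 + 625/3 + 75 + 5 = 2740/3.
  ∫_0^5 u'(x)^2 dx = ∫_0^5 (16*x^2 - 24*x + 9) dx. Term by term:
    ∫_0^5 16*x^2 dx = 2000/3;  ∫_0^5 -24*x dx = -300;  ∫_0^5 9 dx = 45.
  Sum: 2000/3 − 300 + 45 = 1235/3.
Adding: ||u||_{H^1}^2 = 2740/3 + 1235/3 = 1325.


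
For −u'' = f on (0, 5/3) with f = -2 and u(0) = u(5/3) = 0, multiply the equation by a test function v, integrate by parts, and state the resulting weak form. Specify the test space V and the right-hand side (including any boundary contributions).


V = H^1_0(0, 5/3) (so v(0) = v(5/3) = 0); weak form: ∫_0^5/3 u'v' dx = ∫_0^5/3 (-2) v dx for all v ∈ V.

Multiply both sides by a test function v and integrate from 0 to 5/3:
  ∫_0^5/3 −u''(x) v(x) dx = ∫_0^5/3 f(x) v(x) dx.
Integrate the LHS by parts once:
  ∫_0^5/3 −u'' v dx = −[u'(x) v(x)]_0^5/3 + ∫_0^5/3 u'(x) v'(x) dx.
Thus ∫_0^5/3 u'(x) v'(x) dx = ∫_0^5/3 f(x) v(x) dx + [u'(x) v(x)]_0^5/3.
Choose V so that boundary terms are either known or forced to vanish.
u is Dirichlet: u(0) = u(5/3) = 0. Let V = H^1_0(0, 5/3); then v(0) = v(5/3) = 0, and [u' v]_0^5/3 = 0.
Weak formulation: find u (satisfying any essential BC) such that ∫_0^5/3 u'(x) v'(x) dx = ∫_0^5/3 f v dx for all v ∈ V.
Substituting f(x) = -2, the right-hand side is ∫_0^5/3 (-2) v dx.


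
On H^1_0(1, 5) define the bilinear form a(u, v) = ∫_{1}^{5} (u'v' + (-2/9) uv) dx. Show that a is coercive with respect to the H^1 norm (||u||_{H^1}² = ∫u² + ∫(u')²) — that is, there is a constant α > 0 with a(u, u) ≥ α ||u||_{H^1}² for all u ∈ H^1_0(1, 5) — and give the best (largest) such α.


α = (-32/9 + π^2)/(π^2 + 16)

Coercivity of a(·,·) on H^1_0(1, 5) means a(u, u) ≥ α ||u||_{H^1}² for every u ∈ H^1_0.
The interval has length L = 4, and Poincaré/coercivity depend only on L. Here a(u, u) = ∫(u')² + (-2/9)·∫u².
Here c = -2/9 < 0 with |c| < (π/L)² = π^2/16, so coercivity still holds. The condition a(u,u) ≥ α||u||_{H^1}² reads (1−α)∫(u')² ≥ (α−c)∫u². Any admissible α is ≤ 1 (rapidly oscillating u have ∫u²/∫(u')² → 0), and α = 1 would force 0 ≥ (1−c)∫u², impossible since c < 1; so 1−α > 0. By the sharp Poincaré inequality on H^1_0 of an interval of length L, ∫(u')² ≥ (π/L)²∫u² with equality for the first sine mode sin(π(x−x₀)/L) (x₀ the left endpoint), so the inequality holds for all u iff (1−α)(π/L)² ≥ α − c, i.e. α ≤ ((π/L)² + c)/((π/L)² + 1) = (1 + c(L/π)²)/(1 + (L/π)²). (Direct route, valid since c ≤ 0: Poincaré gives c∫u² ≥ c(L/π)²∫(u')², so a(u,u) ≥ (1 + c(L/π)²)∫(u')², while ||u||_{H^1}² ≤ (1 + (L/π)²)∫(u')²; dividing yields the same α.) With (π/L)² = π^2/16 and c = -2/9, the largest admissible constant is α = ((π/L)² + c)/((π/L)² + 1).
Simplifying, α = (-32/9 + π^2)/(π^2 + 16).


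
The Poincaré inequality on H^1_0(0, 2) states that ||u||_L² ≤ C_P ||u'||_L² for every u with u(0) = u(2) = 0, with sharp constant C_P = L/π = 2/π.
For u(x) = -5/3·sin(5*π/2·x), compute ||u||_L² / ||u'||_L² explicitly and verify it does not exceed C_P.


||u||_L² / ||u'||_L² = 2/(5*π) < C_P = 2/π.

u(x) = -5/3·sin(5*π/2·x), so u'(x) = -25*π*cos(5*π*x/2)/6.
Writing u(x) = A·sin(kπx/L) with A = -5/3 and k = 5, use ∫_0^L sin²(kπx/L) dx = L/2 and ∫_0^L cos²(kπx/L) dx = L/2.
u² = 25/9·sin²(5*π/2·x) and (u')² = 625*π^2/36·cos²(5*π/2·x), and each of sin², cos² integrates to L/2 = 1 over (0, 2).
∫_0^2 u² dx = 25/9, so ||u||_L² = 5/3.
∫_0^2 (u')² dx = 625*π^2/36, so ||u'||_L² = 25*π/6.
Ratio ||u||_L² / ||u'||_L² = 2/(5*π).
Sharp Poincaré constant on H^1_0(0, 2) is C_P = L/π = 2/π, achieved by sin(π/2·x).
This is the k = 5 harmonic; the ratio L/(kπ) is strictly less than C_P = L/π, consistent with the sharp inequality ||u||_L² ≤ C_P ||u'||_L².


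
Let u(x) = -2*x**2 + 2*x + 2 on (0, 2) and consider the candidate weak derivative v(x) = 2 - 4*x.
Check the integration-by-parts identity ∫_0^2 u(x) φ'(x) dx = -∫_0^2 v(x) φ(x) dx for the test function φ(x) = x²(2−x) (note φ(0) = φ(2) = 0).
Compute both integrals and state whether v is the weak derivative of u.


LHS = 56/15, RHS = 56/15. Yes, v = u' weakly.

u(x) = -2*x**2 + 2*x + 2, classical derivative u'(x) = 2 - 4*x.
φ(x) = x²(2−x), so φ'(x) = x*(4 - 3*x).
Note φ(0) = φ(2) = 0, so the boundary term u·φ vanishes.
LHS = ∫_0^2 u(x) φ'(x) dx = ∫_0^2 (6*x^4 - 14*x^3 + 2*x^2 + 8*x) dx. Term by term:
  ∫_0^2 6*x^4 dx = 192/5;  ∫_0^2 -14*x^3 dx = -56;  ∫_0^2 2*x^2 dx = 16/3;
  ∫_0^2 8*x dx = 16.
Sum: 192/5 − 56 + 16/3 + 16 = 56/15.
So LHS = 56/15.
∫_0^2 v(x) φ(x) dx = ∫_0^2 (4*x^4 - 10*x^3 + 4*x^2) dx. Term by term:
  ∫_0^2 4*x^4 dx = 128/5;  ∫_0^2 -10*x^3 dx = -40;  ∫_0^2 4*x^2 dx = 32/3.
Sum: 128/5 − 40 + 32/3 = -56/15.
So RHS = -∫_0^2 v(x) φ(x) dx = 56/15.
LHS = RHS, so the identity holds for this test φ.
Moreover u is smooth here and v(x) = u'(x) = 2 - 4*x pointwise, so the identity holds for every test function. Hence v is the weak derivative of u.


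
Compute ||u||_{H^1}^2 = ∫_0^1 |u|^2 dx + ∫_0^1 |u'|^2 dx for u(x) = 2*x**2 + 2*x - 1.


||u||_{H^1}^2 = 287/15

The H^1 norm (squared) on an interval (0, L) is
  ||u||_{H^1}^2 = ∫_0^L u(x)^2 dx + ∫_0^L u'(x)^2 dx.
Compute u'(x) = 4*x + 2.
Then u(x)^2 = 4*x**4 + 8*x**3 - 4*x + 1 and u'(x)^2 = 16*x**2 + 16*x + 4.
Integrate each monomial from 0 to 1 using ∫_0^1 c·x^n dx = c·1^(n+1)/(n+1):
  ∫_0^1 u(x)^2 dx = ∫_0^1 (4*x^4 + 8*x^3 - 4*x + 1) dx. Term by term:
    ∫_0^1 4*x^4 dx = 4/5;  ∫_0^1 8*x^3 dx = 2;  ∫_0^1 -4*x dx = -2;
    ∫_0^1 1 dx = 1.
  Sum: 4/5 + 2 − 2 + 1 = 9/5.
  ∫_0^1 u'(x)^2 dx = ∫_0^1 (16*x^2 + 16*x + 4) dx. Term by term:
    ∫_0^1 16*x^2 dx = 16/3;  ∫_0^1 16*x dx = 8;  ∫_0^1 4 dx = 4.
  Sum: 16/3 + 8 + 4 = 52/3.
Adding: ||u||_{H^1}^2 = 9/5 + 52/3 = 287/15.


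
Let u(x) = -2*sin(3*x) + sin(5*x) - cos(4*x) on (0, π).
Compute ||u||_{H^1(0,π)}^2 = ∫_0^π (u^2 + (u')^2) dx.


||u||_{H^1(0,π)}^2 = -6052/63 + 83*π/2

u'(x) = 4*sin(4*x) - 6*cos(3*x) + 5*cos(5*x).
Expand u² and (u')² and integrate term by term on (0, π), using: for integers n ≥ 1, ∫_0^π sin²(nx) dx = ∫_0^π cos²(nx) dx = π/2; for n ≠ n', ∫_0^π sin(nx)sin(n'x) dx = ∫_0^π cos(nx)cos(n'x) dx = 0; and by product-to-sum, ∫_0^π sin(nx)cos(n'x) dx = ½∫_0^π [sin((n+n')x) + sin((n−n')x)] dx, which is 0 when n+n' is even and 2n/(n²−n'²) when n+n' is odd (it need not vanish on (0, π)).
  u² squared terms: (-1)²·∫cos(4x)² dx = 1·π/2 = π/2;  (-2)²·∫sin(3x)² dx = 4·π/2 = 2*π;  (1)²·∫sin(5x)² dx = 1·π/2 = π/2.
  u² cross terms: 2·(-1)·(-2)·∫cos(4x)·sin(3x) dx = 4·(-6/7) = -24/7;  2·(-1)·(1)·∫cos(4x)·sin(5x) dx = -2·(10/9) = -20/9;  2·(-2)·(1)·∫sin(3x)·sin(5x) dx = -4·(0) = 0.
  So ∫_0^π u² dx = π/2 + 2*π + π/2 − 24/7 − 20/9 + 0 = -356/63 + 3*π.
  (u')² squared terms: (-6)²·∫cos(3x)² dx = 36·π/2 = 18*π;  (4)²·∫sin(4x)² dx = 16·π/2 = 8*π;  (5)²·∫cos(5x)² dx = 25·π/2 = 25*π/2.
  (u')² cross terms: 2·(-6)·(4)·∫cos(3x)·sin(4x) dx = -48·(8/7) = -384/7;  2·(-6)·(5)·∫cos(3x)·cos(5x) dx = -60·(0) = 0;  2·(4)·(5)·∫sin(4x)·cos(5x) dx = 40·(-8/9) = -320/9.
  So ∫_0^π (u')² dx = 18*π + 8*π + 25*π/2 − 384/7 + 0 − 320/9 = -5696/63 + 77*π/2.
||u||_{H^1}^2 = (-356/63 + 3*π) + (-5696/63 + 77*π/2) = -6052/63 + 83*π/2.


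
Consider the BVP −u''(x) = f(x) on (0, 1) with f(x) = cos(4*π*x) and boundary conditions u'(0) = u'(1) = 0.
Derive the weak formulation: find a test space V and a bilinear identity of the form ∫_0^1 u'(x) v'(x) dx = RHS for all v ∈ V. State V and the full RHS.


V = H^1(0, 1) (no boundary constraint on v; u is determined up to an additive constant); weak form: ∫_0^1 u'v' dx = ∫_0^1 (cos(4*π*x)) v dx for all v ∈ V.

Multiply both sides by a test function v and integrate from 0 to 1:
  ∫_0^1 −u''(x) v(x) dx = ∫_0^1 f(x) v(x) dx.
Integrate the LHS by parts once:
  ∫_0^1 −u'' v dx = −[u'(x) v(x)]_0^1 + ∫_0^1 u'(x) v'(x) dx.
Thus ∫_0^1 u'(x) v'(x) dx = ∫_0^1 f(x) v(x) dx + [u'(x) v(x)]_0^1.
Choose V so that boundary terms are either known or forced to vanish.
u has homogeneous Neumann: u'(0) = u'(1) = 0. So [u' v]_0^1 = 0·v(1) − 0·v(0) = 0 for any v; take V = H^1(0, 1).
Weak formulation: find u (satisfying any essential BC) such that ∫_0^1 u'(x) v'(x) dx = ∫_0^1 f v dx for all v ∈ V (homogeneous Neumann, so boundary terms vanish).
Substituting f(x) = cos(4*π*x), the right-hand side is ∫_0^1 (cos(4*π*x)) v dx.
Compatibility check (pure Neumann): taking v ≡ 1 ∈ V gives 0 = ∫_0^1 f dx + (0) − (0), i.e. ∫_0^1 f dx must equal u'(0) − u'(1) = 0. Indeed ∫_0^1 (cos(4*π*x)) dx = 0, so the data are compatible. The solution is then unique only up to an additive constant (fix it e.g. by requiring ∫_0^1 u dx = 0).


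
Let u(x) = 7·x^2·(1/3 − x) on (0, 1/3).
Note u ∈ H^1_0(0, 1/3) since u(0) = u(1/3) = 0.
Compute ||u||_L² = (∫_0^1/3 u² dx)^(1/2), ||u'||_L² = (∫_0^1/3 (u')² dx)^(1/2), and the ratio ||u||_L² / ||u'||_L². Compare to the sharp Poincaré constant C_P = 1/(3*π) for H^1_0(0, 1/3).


||u||_L² / ||u'||_L² = sqrt(14)/42 < C_P = 1/(3*π).

u(x) = 7·x^2·(1/3 − x), so u'(x) = 7*x*(2 - 9*x)/3.
u(x) = 7·x^2·(1/3 − x) vanishes at x = 0 and x = 1/3, so u ∈ H^1_0(0, 1/3). Differentiate via the product rule and integrate the resulting polynomials term by term.
  ∫_0^1/3 u² dx = ∫_0^1/3 (49*x^6 - 98*x^5/3 + 49*x^4/9) dx. Term by term:
    ∫_0^1/3 49*x^6 dx = 7/2187;  ∫_0^1/3 -98*x^5/3 dx = -49/6561;  ∫_0^1/3 49*x^4/9 dx = 49/10935.
  Sum: 7/2187 − 49/6561 + 49/10935 = 7/32805.
  ∫_0^1/3 (u')² dx = ∫_0^1/3 (441*x^4 - 196*x^3 + 196*x^2/9) dx. Term by term:
    ∫_0^1/3 441*x^4 dx = 49/135;  ∫_0^1/3 -196*x^3 dx = -49/81;  ∫_0^1/3 196*x^2/9 dx = 196/729.
  Sum: 49/135 − 49/81 + 196/729 = 98/3645.
∫_0^1/3 u² dx = 7/32805, so ||u||_L² = sqrt(35)/405.
∫_0^1/3 (u')² dx = 98/3645, so ||u'||_L² = 7*sqrt(10)/135.
Ratio ||u||_L² / ||u'||_L² = sqrt(14)/42.
Sharp Poincaré constant on H^1_0(0, 1/3) is C_P = L/π = 1/(3*π), achieved by sin(3*π·x).
A polynomial bump cannot attain the sharp Poincaré constant (only the first sine eigenfunction does), so the ratio is strictly less than C_P, consistent with ||u||_L² ≤ C_P ||u'||_L².


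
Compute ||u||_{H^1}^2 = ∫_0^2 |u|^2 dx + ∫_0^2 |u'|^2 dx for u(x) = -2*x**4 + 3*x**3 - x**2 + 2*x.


||u||_{H^1}^2 = 8728/45

The H^1 norm (squared) on an interval (0, L) is
  ||u||_{H^1}^2 = ∫_0^L u(x)^2 dx + ∫_0^L u'(x)^2 dx.
Compute u'(x) = -8*x**3 + 9*x**2 - 2*x + 2.
Then u(x)^2 = 4*x**8 - 12*x**7 + 13*x**6 - 14*x**5 + 13*x**4 - 4*x**3 + 4*x**2 and u'(x)^2 = 64*x**6 - 144*x**5 + 113*x**4 - 68*x**3 + 40*x**2 - 8*x + 4.
Integrate each monomial from 0 to 2 using ∫_0^2 c·x^n dx = c·2^(n+1)/(n+1):
  ∫_0^2 u(x)^2 dx = ∫_0^2 (4*x^8 - 12*x^7 + 13*x^6 - 14*x^5 + 13*x^4 - 4*x^3 + 4*x^2) dx. Term by term:
    ∫_0^2 4*x^8 dx = 2048/9;  ∫_0^2 -12*x^7 dx = -384;  ∫_0^2 13*x^6 dx = 1664/7;
    ∫_0^2 -14*x^5 dx = -448/3;  ∫_0^2 13*x^4 dx = 416/5;  ∫_0^2 -4*x^3 dx = -16;
    ∫_0^2 4*x^2 dx = 32/3.
  Sum: 2048/9 − 384 + 1664/7 − 448/3 + 416/5 − 16 + 32/3 = 3088/315.
  ∫_0^2 u'(x)^2 dx = ∫_0^2 (64*x^6 - 144*x^5 + 113*x^4 - 68*x^3 + 40*x^2 - 8*x + 4) dx. Term by term:
    ∫_0^2 64*x^6 dx = 8192/7;  ∫_0^2 -144*x^5 dx = -1536;  ∫_0^2 113*x^4 dx = 3616/5;
    ∫_0^2 -68*x^3 dx = -272;  ∫_0^2 40*x^2 dx = 320/3;  ∫_0^2 -8*x dx = -16;
    ∫_0^2 4 dx = 8.
  Sum: 8192/7 − 1536 + 3616/5 − 272 + 320/3 − 16 + 8 = 19336/105.
Adding: ||u||_{H^1}^2 = 3088/315 + 19336/105 = 8728/45.


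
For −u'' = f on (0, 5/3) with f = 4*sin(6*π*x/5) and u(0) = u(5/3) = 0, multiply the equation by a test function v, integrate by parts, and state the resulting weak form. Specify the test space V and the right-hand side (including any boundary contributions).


V = H^1_0(0, 5/3) (so v(0) = v(5/3) = 0); weak form: ∫_0^5/3 u'v' dx = ∫_0^5/3 (4*sin(6*π*x/5)) v dx for all v ∈ V.

Multiply both sides by a test function v and integrate from 0 to 5/3:
  ∫_0^5/3 −u''(x) v(x) dx = ∫_0^5/3 f(x) v(x) dx.
Integrate the LHS by parts once:
  ∫_0^5/3 −u'' v dx = −[u'(x) v(x)]_0^5/3 + ∫_0^5/3 u'(x) v'(x) dx.
Thus ∫_0^5/3 u'(x) v'(x) dx = ∫_0^5/3 f(x) v(x) dx + [u'(x) v(x)]_0^5/3.
Choose V so that boundary terms are either known or forced to vanish.
u is Dirichlet: u(0) = u(5/3) = 0. Let V = H^1_0(0, 5/3); then v(0) = v(5/3) = 0, and [u' v]_0^5/3 = 0.
Weak formulation: find u (satisfying any essential BC) such that ∫_0^5/3 u'(x) v'(x) dx = ∫_0^5/3 f v dx for all v ∈ V.
Substituting f(x) = 4*sin(6*π*x/5), the right-hand side is ∫_0^5/3 (4*sin(6*π*x/5)) v dx.


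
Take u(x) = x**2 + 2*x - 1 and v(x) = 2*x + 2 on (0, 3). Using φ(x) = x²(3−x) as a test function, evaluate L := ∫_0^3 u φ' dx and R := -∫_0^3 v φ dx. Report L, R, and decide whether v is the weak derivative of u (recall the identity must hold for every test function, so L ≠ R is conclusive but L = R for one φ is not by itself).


LHS = -189/5, RHS = -189/5. Yes, v = u' weakly.

u(x) = x**2 + 2*x - 1, classical derivative u'(x) = 2*x + 2.
φ(x) = x²(3−x), so φ'(x) = 3*x*(2 - x).
Note φ(0) = φ(3) = 0, so the boundary term u·φ vanishes.
LHS = ∫_0^3 u(x) φ'(x) dx = ∫_0^3 (-3*x^4 + 15*x^2 - 6*x) dx. Term by term:
  ∫_0^3 -3*x^4 dx = -729/5;  ∫_0^3 15*x^2 dx = 135;  ∫_0^3 -6*x dx = -27.
Sum: -729/5 + 135 − 27 = -189/5.
So LHS = -189/5.
∫_0^3 v(x) φ(x) dx = ∫_0^3 (-2*x^4 + 4*x^3 + 6*x^2) dx. Term by term:
  ∫_0^3 -2*x^4 dx = -486/5;  ∫_0^3 4*x^3 dx = 81;  ∫_0^3 6*x^2 dx = 54.
Sum: -486/5 + 81 + 54 = 189/5.
So RHS = -∫_0^3 v(x) φ(x) dx = -189/5.
LHS = RHS, so the identity holds for this test φ.
Moreover u is smooth here and v(x) = u'(x) = 2*x + 2 pointwise, so the identity holds for every test function. Hence v is the weak derivative of u.


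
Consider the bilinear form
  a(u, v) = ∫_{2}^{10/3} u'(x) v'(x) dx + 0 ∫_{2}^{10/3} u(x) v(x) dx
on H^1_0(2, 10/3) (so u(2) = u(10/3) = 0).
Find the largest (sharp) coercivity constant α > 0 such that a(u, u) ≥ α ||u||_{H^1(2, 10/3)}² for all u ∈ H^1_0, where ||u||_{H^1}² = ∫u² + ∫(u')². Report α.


α = 9*π^2/(16 + 9*π^2)

Coercivity of a(·,·) on H^1_0(2, 10/3) means a(u, u) ≥ α ||u||_{H^1}² for every u ∈ H^1_0.
The interval has length L = 4/3, and Poincaré/coercivity depend only on L. Here a(u, u) = ∫(u')² + (0)·∫u².
Here c = 0, so a(u,u) = ∫(u')² alone. The condition a(u,u) ≥ α||u||_{H^1}² reads (1−α)∫(u')² ≥ (α−c)∫u². Any admissible α is ≤ 1 (rapidly oscillating u have ∫u²/∫(u')² → 0), and α = 1 would force 0 ≥ (1−c)∫u², impossible since c < 1; so 1−α > 0. By the sharp Poincaré inequality on H^1_0 of an interval of length L, ∫(u')² ≥ (π/L)²∫u² with equality for the first sine mode sin(π(x−x₀)/L) (x₀ the left endpoint), so the inequality holds for all u iff (1−α)(π/L)² ≥ α − c, i.e. α ≤ ((π/L)² + c)/((π/L)² + 1) = (1 + c(L/π)²)/(1 + (L/π)²). (Direct route, valid since c ≤ 0: Poincaré gives c∫u² ≥ c(L/π)²∫(u')², so a(u,u) ≥ (1 + c(L/π)²)∫(u')², while ||u||_{H^1}² ≤ (1 + (L/π)²)∫(u')²; dividing yields the same α.) With (π/L)² = 9*π^2/16 and c = 0, the largest admissible constant is α = ((π/L)² + c)/((π/L)² + 1).
Simplifying, α = 9*π^2/(16 + 9*π^2).


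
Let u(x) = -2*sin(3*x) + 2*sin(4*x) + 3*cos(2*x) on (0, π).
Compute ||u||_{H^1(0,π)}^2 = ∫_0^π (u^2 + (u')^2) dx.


||u||_{H^1(0,π)}^2 = -72 + 153*π/2

u'(x) = -6*sin(2*x) - 6*cos(3*x) + 8*cos(4*x).
Expand u² and (u')² and integrate term by term on (0, π), using: for integers n ≥ 1, ∫_0^π sin²(nx) dx = ∫_0^π cos²(nx) dx = π/2; for n ≠ n', ∫_0^π sin(nx)sin(n'x) dx = ∫_0^π cos(nx)cos(n'x) dx = 0; and by product-to-sum, ∫_0^π sin(nx)cos(n'x) dx = ½∫_0^π [sin((n+n')x) + sin((n−n')x)] dx, which is 0 when n+n' is even and 2n/(n²−n'²) when n+n' is odd (it need not vanish on (0, π)).
  u² squared terms: (-2)²·∫sin(3x)² dx = 4·π/2 = 2*π;  (2)²·∫sin(4x)² dx = 4·π/2 = 2*π;  (3)²·∫cos(2x)² dx = 9·π/2 = 9*π/2.
  u² cross terms: 2·(-2)·(2)·∫sin(3x)·sin(4x) dx = -8·(0) = 0;  2·(-2)·(3)·∫sin(3x)·cos(2x) dx = -12·(6/5) = -72/5;  2·(2)·(3)·∫sin(4x)·cos(2x) dx = 12·(0) = 0.
  So ∫_0^π u² dx = 2*π + 2*π + 9*π/2 + 0 − 72/5 + 0 = -72/5 + 17*π/2.
  (u')² squared terms: (-6)²·∫cos(3x)² dx = 36·π/2 = 18*π;  (-6)²·∫sin(2x)² dx = 36·π/2 = 18*π;  (8)²·∫cos(4x)² dx = 64·π/2 = 32*π.
  (u')² cross terms: 2·(-6)·(-6)·∫cos(3x)·sin(2x) dx = 72·(-4/5) = -288/5;  2·(-6)·(8)·∫cos(3x)·cos(4x) dx = -96·(0) = 0;  2·(-6)·(8)·∫sin(2x)·cos(4x) dx = -96·(0) = 0.
  So ∫_0^π (u')² dx = 18*π + 18*π + 32*π − 288/5 + 0 + 0 = -288/5 + 68*π.
||u||_{H^1}^2 = (-72/5 + 17*π/2) + (-288/5 + 68*π) = -72 + 153*π/2.


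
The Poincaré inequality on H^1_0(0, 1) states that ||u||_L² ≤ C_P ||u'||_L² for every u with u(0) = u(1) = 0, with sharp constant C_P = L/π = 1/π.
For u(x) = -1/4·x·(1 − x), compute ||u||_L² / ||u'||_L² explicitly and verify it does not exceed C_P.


||u||_L² / ||u'||_L² = sqrt(10)/10 < C_P = 1/π.

u(x) = -1/4·x·(1 − x), so u'(x) = x/2 - 1/4.
u(x) = -1/4·x·(1 − x) vanishes at x = 0 and x = 1, so u ∈ H^1_0(0, 1). Differentiate via the product rule and integrate the resulting polynomials term by term.
  ∫_0^1 u² dx = ∫_0^1 (x^4/16 - x^3/8 + x^2/16) dx. Term by term:
    ∫_0^1 x^4/16 dx = 1/80;  ∫_0^1 -x^3/8 dx = -1/32;  ∫_0^1 x^2/16 dx = 1/48.
  Sum: 1/80 − 1/32 + 1/48 = 1/480.
  ∫_0^1 (u')² dx = ∫_0^1 (x^2/4 - x/4 + 1/16) dx. Term by term:
    ∫_0^1 x^2/4 dx = 1/12;  ∫_0^1 -x/4 dx = -1/8;  ∫_0^1 1/16 dx = 1/16.
  Sum: 1/12 − 1/8 + 1/16 = 1/48.
∫_0^1 u² dx = 1/480, so ||u||_L² = sqrt(30)/120.
∫_0^1 (u')² dx = 1/48, so ||u'||_L² = sqrt(3)/12.
Ratio ||u||_L² / ||u'||_L² = sqrt(10)/10.
Sharp Poincaré constant on H^1_0(0, 1) is C_P = L/π = 1/π, achieved by sin(π·x).
A polynomial bump cannot attain the sharp Poincaré constant (only the first sine eigenfunction does), so the ratio is strictly less than C_P, consistent with ||u||_L² ≤ C_P ||u'||_L².


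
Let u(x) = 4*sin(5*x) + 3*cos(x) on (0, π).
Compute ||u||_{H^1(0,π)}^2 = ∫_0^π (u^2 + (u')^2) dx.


||u||_{H^1(0,π)}^2 = 217*π

u'(x) = -3*sin(x) + 20*cos(5*x).
Expand u² and (u')² and integrate term by term on (0, π), using: for integers n ≥ 1, ∫_0^π sin²(nx) dx = ∫_0^π cos²(nx) dx = π/2; for n ≠ n', ∫_0^π sin(nx)sin(n'x) dx = ∫_0^π cos(nx)cos(n'x) dx = 0; and by product-to-sum, ∫_0^π sin(nx)cos(n'x) dx = ½∫_0^π [sin((n+n')x) + sin((n−n')x)] dx, which is 0 when n+n' is even and 2n/(n²−n'²) when n+n' is odd (it need not vanish on (0, π)).
  u² squared terms: (3)²·∫cos(x)² dx = 9·π/2 = 9*π/2;  (4)²·∫sin(5x)² dx = 16·π/2 = 8*π.
  u² cross terms: 2·(3)·(4)·∫cos(x)·sin(5x) dx = 24·(0) = 0.
  So ∫_0^π u² dx = 9*π/2 + 8*π + 0 = 25*π/2.
  (u')² squared terms: (-3)²·∫sin(x)² dx = 9·π/2 = 9*π/2;  (20)²·∫cos(5x)² dx = 400·π/2 = 200*π.
  (u')² cross terms: 2·(-3)·(20)·∫sin(x)·cos(5x) dx = -120·(0) = 0.
  So ∫_0^π (u')² dx = 9*π/2 + 200*π + 0 = 409*π/2.
||u||_{H^1}^2 = (25*π/2) + (409*π/2) = 217*π.
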